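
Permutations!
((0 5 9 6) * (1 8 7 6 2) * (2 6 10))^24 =(1 2 10 7 8)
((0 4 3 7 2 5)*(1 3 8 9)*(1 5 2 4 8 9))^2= (0 1 7 9)(3 4 5 8)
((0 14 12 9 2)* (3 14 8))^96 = (0 9 14 8 2 12 3)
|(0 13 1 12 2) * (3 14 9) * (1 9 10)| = |(0 13 9 3 14 10 1 12 2)| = 9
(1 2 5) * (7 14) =(1 2 5)(7 14) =[0, 2, 5, 3, 4, 1, 6, 14, 8, 9, 10, 11, 12, 13, 7]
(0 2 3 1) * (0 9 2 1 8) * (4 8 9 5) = (0 1 5 4 8)(2 3 9) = [1, 5, 3, 9, 8, 4, 6, 7, 0, 2]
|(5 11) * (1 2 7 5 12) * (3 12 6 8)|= |(1 2 7 5 11 6 8 3 12)|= 9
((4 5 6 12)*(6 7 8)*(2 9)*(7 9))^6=((2 7 8 6 12 4 5 9))^6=(2 5 12 8)(4 6 7 9)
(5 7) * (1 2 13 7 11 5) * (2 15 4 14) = (1 15 4 14 2 13 7)(5 11) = [0, 15, 13, 3, 14, 11, 6, 1, 8, 9, 10, 5, 12, 7, 2, 4]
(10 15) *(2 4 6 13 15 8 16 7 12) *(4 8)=(2 8 16 7 12)(4 6 13 15 10)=[0, 1, 8, 3, 6, 5, 13, 12, 16, 9, 4, 11, 2, 15, 14, 10, 7]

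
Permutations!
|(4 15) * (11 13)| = |(4 15)(11 13)| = 2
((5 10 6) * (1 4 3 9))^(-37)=((1 4 3 9)(5 10 6))^(-37)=(1 9 3 4)(5 6 10)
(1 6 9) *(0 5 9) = (0 5 9 1 6) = [5, 6, 2, 3, 4, 9, 0, 7, 8, 1]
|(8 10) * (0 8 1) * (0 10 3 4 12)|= 10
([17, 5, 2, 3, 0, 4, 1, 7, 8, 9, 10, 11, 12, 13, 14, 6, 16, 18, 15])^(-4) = (0 6)(1 17)(4 15)(5 18)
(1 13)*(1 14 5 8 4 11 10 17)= [0, 13, 2, 3, 11, 8, 6, 7, 4, 9, 17, 10, 12, 14, 5, 15, 16, 1]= (1 13 14 5 8 4 11 10 17)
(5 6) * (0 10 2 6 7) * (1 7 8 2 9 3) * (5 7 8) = (0 10 9 3 1 8 2 6 7) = [10, 8, 6, 1, 4, 5, 7, 0, 2, 3, 9]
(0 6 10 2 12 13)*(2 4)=(0 6 10 4 2 12 13)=[6, 1, 12, 3, 2, 5, 10, 7, 8, 9, 4, 11, 13, 0]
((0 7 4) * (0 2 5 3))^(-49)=(0 3 5 2 4 7)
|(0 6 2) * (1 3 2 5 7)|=|(0 6 5 7 1 3 2)|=7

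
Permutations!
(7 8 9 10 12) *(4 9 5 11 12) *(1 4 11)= (1 4 9 10 11 12 7 8 5)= [0, 4, 2, 3, 9, 1, 6, 8, 5, 10, 11, 12, 7]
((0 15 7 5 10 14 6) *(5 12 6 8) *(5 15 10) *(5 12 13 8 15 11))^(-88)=(15)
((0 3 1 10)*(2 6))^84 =(10)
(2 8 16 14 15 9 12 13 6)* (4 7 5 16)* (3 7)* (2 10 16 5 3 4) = (2 8)(3 7)(6 10 16 14 15 9 12 13) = [0, 1, 8, 7, 4, 5, 10, 3, 2, 12, 16, 11, 13, 6, 15, 9, 14]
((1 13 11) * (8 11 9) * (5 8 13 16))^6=(1 16 5 8 11)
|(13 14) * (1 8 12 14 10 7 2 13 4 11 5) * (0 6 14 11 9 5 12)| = |(0 6 14 4 9 5 1 8)(2 13 10 7)(11 12)| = 8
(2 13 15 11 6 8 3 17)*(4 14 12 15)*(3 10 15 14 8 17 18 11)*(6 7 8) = (2 13 4 6 17)(3 18 11 7 8 10 15)(12 14) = [0, 1, 13, 18, 6, 5, 17, 8, 10, 9, 15, 7, 14, 4, 12, 3, 16, 2, 11]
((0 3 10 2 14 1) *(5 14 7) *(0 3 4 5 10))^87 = ((0 4 5 14 1 3)(2 7 10))^87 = (0 14)(1 4)(3 5)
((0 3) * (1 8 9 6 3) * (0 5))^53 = ((0 1 8 9 6 3 5))^53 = (0 6 1 3 8 5 9)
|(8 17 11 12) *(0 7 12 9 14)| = 8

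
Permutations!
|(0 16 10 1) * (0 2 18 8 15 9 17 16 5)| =18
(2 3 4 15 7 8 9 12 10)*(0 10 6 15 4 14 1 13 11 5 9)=(0 10 2 3 14 1 13 11 5 9 12 6 15 7 8)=[10, 13, 3, 14, 4, 9, 15, 8, 0, 12, 2, 5, 6, 11, 1, 7]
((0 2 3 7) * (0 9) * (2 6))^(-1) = ((0 6 2 3 7 9))^(-1) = (0 9 7 3 2 6)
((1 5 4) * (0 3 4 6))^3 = ((0 3 4 1 5 6))^3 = (0 1)(3 5)(4 6)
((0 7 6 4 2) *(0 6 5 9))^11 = ((0 7 5 9)(2 6 4))^11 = (0 9 5 7)(2 4 6)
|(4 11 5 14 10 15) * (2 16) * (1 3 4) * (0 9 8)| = |(0 9 8)(1 3 4 11 5 14 10 15)(2 16)| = 24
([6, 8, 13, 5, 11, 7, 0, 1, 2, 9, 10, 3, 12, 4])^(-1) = (0 6)(1 7 5 3 11 4 13 2 8)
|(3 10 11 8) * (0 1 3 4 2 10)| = 15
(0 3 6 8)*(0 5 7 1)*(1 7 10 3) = [1, 0, 2, 6, 4, 10, 8, 7, 5, 9, 3] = (0 1)(3 6 8 5 10)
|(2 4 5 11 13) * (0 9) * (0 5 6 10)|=9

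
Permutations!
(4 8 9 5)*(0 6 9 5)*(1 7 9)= (0 6 1 7 9)(4 8 5)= [6, 7, 2, 3, 8, 4, 1, 9, 5, 0]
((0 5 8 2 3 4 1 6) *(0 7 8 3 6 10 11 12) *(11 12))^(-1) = (0 12 10 1 4 3 5)(2 8 7 6)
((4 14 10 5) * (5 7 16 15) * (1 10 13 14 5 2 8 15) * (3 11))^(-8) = ((1 10 7 16)(2 8 15)(3 11)(4 5)(13 14))^(-8) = (16)(2 8 15)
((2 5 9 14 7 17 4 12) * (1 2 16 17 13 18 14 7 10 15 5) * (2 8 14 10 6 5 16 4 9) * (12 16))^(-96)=(4 7 15 17 18)(9 10 16 13 12)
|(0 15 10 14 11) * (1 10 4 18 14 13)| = |(0 15 4 18 14 11)(1 10 13)| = 6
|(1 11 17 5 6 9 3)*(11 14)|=|(1 14 11 17 5 6 9 3)|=8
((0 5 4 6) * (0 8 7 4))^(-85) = (0 5)(4 7 8 6)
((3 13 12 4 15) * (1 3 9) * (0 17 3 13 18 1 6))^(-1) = (0 6 9 15 4 12 13 1 18 3 17)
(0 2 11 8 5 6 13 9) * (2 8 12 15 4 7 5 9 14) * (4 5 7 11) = (0 8 9)(2 4 11 12 15 5 6 13 14) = [8, 1, 4, 3, 11, 6, 13, 7, 9, 0, 10, 12, 15, 14, 2, 5]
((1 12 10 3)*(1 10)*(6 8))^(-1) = ((1 12)(3 10)(6 8))^(-1) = (1 12)(3 10)(6 8)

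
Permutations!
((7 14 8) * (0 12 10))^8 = (0 10 12)(7 8 14)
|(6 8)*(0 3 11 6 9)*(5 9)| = 7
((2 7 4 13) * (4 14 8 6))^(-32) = ((2 7 14 8 6 4 13))^(-32) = (2 8 13 14 4 7 6)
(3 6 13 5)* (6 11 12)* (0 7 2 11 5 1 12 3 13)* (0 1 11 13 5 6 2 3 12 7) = [0, 7, 13, 6, 4, 5, 1, 3, 8, 9, 10, 12, 2, 11] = (1 7 3 6)(2 13 11 12)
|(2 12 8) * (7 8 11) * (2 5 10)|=|(2 12 11 7 8 5 10)|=7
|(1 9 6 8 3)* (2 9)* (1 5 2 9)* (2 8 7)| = |(1 9 6 7 2)(3 5 8)| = 15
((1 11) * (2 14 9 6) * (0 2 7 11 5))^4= ((0 2 14 9 6 7 11 1 5))^4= (0 6 5 9 1 14 11 2 7)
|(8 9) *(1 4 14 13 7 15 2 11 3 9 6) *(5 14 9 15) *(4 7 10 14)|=84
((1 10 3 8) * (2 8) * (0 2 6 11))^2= ((0 2 8 1 10 3 6 11))^2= (0 8 10 6)(1 3 11 2)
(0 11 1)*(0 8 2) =(0 11 1 8 2) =[11, 8, 0, 3, 4, 5, 6, 7, 2, 9, 10, 1]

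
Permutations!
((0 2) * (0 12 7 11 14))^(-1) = ((0 2 12 7 11 14))^(-1) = (0 14 11 7 12 2)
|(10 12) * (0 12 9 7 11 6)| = |(0 12 10 9 7 11 6)| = 7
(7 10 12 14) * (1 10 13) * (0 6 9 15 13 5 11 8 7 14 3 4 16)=(0 6 9 15 13 1 10 12 3 4 16)(5 11 8 7)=[6, 10, 2, 4, 16, 11, 9, 5, 7, 15, 12, 8, 3, 1, 14, 13, 0]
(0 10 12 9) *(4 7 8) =(0 10 12 9)(4 7 8) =[10, 1, 2, 3, 7, 5, 6, 8, 4, 0, 12, 11, 9]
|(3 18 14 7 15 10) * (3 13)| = 7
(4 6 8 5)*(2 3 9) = (2 3 9)(4 6 8 5) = [0, 1, 3, 9, 6, 4, 8, 7, 5, 2]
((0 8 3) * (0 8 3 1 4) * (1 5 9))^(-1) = ((0 3 8 5 9 1 4))^(-1) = (0 4 1 9 5 8 3)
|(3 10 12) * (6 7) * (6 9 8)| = |(3 10 12)(6 7 9 8)| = 12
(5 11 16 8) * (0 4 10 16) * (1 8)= [4, 8, 2, 3, 10, 11, 6, 7, 5, 9, 16, 0, 12, 13, 14, 15, 1]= (0 4 10 16 1 8 5 11)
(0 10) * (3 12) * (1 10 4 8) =(0 4 8 1 10)(3 12) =[4, 10, 2, 12, 8, 5, 6, 7, 1, 9, 0, 11, 3]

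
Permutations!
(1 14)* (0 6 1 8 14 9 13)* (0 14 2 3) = [6, 9, 3, 0, 4, 5, 1, 7, 2, 13, 10, 11, 12, 14, 8] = (0 6 1 9 13 14 8 2 3)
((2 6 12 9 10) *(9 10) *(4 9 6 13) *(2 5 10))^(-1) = (2 12 6 9 4 13)(5 10)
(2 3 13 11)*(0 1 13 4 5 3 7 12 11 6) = (0 1 13 6)(2 7 12 11)(3 4 5) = [1, 13, 7, 4, 5, 3, 0, 12, 8, 9, 10, 2, 11, 6]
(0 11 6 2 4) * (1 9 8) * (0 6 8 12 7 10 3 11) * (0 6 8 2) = [6, 9, 4, 11, 8, 5, 0, 10, 1, 12, 3, 2, 7] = (0 6)(1 9 12 7 10 3 11 2 4 8)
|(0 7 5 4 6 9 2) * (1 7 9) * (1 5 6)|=15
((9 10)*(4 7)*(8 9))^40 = (8 9 10)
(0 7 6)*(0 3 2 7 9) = (0 9)(2 7 6 3) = [9, 1, 7, 2, 4, 5, 3, 6, 8, 0]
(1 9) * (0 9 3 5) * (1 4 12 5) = (0 9 4 12 5)(1 3) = [9, 3, 2, 1, 12, 0, 6, 7, 8, 4, 10, 11, 5]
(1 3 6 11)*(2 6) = (1 3 2 6 11) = [0, 3, 6, 2, 4, 5, 11, 7, 8, 9, 10, 1]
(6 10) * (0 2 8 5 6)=[2, 1, 8, 3, 4, 6, 10, 7, 5, 9, 0]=(0 2 8 5 6 10)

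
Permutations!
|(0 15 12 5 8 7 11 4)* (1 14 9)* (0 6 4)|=42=|(0 15 12 5 8 7 11)(1 14 9)(4 6)|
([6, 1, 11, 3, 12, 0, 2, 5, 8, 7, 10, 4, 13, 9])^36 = [13, 1, 7, 3, 0, 12, 9, 4, 8, 11, 10, 5, 6, 2]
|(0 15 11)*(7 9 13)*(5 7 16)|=|(0 15 11)(5 7 9 13 16)|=15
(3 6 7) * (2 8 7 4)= (2 8 7 3 6 4)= [0, 1, 8, 6, 2, 5, 4, 3, 7]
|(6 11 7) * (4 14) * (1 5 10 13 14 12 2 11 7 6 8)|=12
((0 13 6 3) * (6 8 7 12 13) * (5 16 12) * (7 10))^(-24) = ((0 6 3)(5 16 12 13 8 10 7))^(-24) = (5 8 16 10 12 7 13)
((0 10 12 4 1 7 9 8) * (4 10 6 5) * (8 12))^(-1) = (0 8 10 12 9 7 1 4 5 6)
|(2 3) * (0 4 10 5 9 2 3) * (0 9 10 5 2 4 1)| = 10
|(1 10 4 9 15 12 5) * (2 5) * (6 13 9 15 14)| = |(1 10 4 15 12 2 5)(6 13 9 14)| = 28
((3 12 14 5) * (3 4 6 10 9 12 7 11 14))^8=(3 9 6 5 11)(4 14 7 12 10)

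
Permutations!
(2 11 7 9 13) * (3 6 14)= (2 11 7 9 13)(3 6 14)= [0, 1, 11, 6, 4, 5, 14, 9, 8, 13, 10, 7, 12, 2, 3]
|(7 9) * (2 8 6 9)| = |(2 8 6 9 7)| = 5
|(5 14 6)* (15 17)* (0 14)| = |(0 14 6 5)(15 17)| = 4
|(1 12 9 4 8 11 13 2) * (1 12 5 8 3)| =|(1 5 8 11 13 2 12 9 4 3)| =10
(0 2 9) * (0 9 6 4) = (9)(0 2 6 4) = [2, 1, 6, 3, 0, 5, 4, 7, 8, 9]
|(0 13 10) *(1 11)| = |(0 13 10)(1 11)| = 6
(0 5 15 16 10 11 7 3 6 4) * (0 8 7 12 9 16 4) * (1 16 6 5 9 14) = [9, 16, 2, 5, 8, 15, 0, 3, 7, 6, 11, 12, 14, 13, 1, 4, 10] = (0 9 6)(1 16 10 11 12 14)(3 5 15 4 8 7)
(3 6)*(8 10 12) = [0, 1, 2, 6, 4, 5, 3, 7, 10, 9, 12, 11, 8] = (3 6)(8 10 12)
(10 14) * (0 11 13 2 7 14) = (0 11 13 2 7 14 10) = [11, 1, 7, 3, 4, 5, 6, 14, 8, 9, 0, 13, 12, 2, 10]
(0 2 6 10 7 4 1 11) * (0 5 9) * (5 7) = (0 2 6 10 5 9)(1 11 7 4) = [2, 11, 6, 3, 1, 9, 10, 4, 8, 0, 5, 7]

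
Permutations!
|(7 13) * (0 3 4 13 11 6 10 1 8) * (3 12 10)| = 30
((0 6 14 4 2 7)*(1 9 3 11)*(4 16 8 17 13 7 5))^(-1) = ((0 6 14 16 8 17 13 7)(1 9 3 11)(2 5 4))^(-1) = (0 7 13 17 8 16 14 6)(1 11 3 9)(2 4 5)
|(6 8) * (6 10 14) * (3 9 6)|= 6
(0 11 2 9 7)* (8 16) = (0 11 2 9 7)(8 16) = [11, 1, 9, 3, 4, 5, 6, 0, 16, 7, 10, 2, 12, 13, 14, 15, 8]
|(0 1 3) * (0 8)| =|(0 1 3 8)| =4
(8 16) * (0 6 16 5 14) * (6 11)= (0 11 6 16 8 5 14)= [11, 1, 2, 3, 4, 14, 16, 7, 5, 9, 10, 6, 12, 13, 0, 15, 8]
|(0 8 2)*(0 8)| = 2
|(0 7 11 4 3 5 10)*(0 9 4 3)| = 8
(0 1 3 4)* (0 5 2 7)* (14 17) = (0 1 3 4 5 2 7)(14 17) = [1, 3, 7, 4, 5, 2, 6, 0, 8, 9, 10, 11, 12, 13, 17, 15, 16, 14]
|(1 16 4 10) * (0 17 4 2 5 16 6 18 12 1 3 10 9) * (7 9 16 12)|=|(0 17 4 16 2 5 12 1 6 18 7 9)(3 10)|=12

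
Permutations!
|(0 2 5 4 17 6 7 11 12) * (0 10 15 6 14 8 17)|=|(0 2 5 4)(6 7 11 12 10 15)(8 17 14)|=12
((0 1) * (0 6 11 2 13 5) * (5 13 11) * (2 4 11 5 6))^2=((13)(0 1 2 5)(4 11))^2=(13)(0 2)(1 5)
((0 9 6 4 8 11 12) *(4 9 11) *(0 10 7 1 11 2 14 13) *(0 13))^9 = ((0 2 14)(1 11 12 10 7)(4 8)(6 9))^9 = (14)(1 7 10 12 11)(4 8)(6 9)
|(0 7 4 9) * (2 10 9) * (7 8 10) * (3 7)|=4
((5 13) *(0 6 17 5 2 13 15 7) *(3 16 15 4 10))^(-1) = ((0 6 17 5 4 10 3 16 15 7)(2 13))^(-1) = (0 7 15 16 3 10 4 5 17 6)(2 13)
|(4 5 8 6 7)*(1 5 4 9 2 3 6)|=|(1 5 8)(2 3 6 7 9)|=15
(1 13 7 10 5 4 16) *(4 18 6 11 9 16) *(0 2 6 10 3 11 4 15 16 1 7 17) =(0 2 6 4 15 16 7 3 11 9 1 13 17)(5 18 10) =[2, 13, 6, 11, 15, 18, 4, 3, 8, 1, 5, 9, 12, 17, 14, 16, 7, 0, 10]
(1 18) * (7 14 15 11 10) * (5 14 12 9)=(1 18)(5 14 15 11 10 7 12 9)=[0, 18, 2, 3, 4, 14, 6, 12, 8, 5, 7, 10, 9, 13, 15, 11, 16, 17, 1]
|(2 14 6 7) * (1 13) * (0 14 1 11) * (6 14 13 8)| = 15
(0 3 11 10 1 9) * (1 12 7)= (0 3 11 10 12 7 1 9)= [3, 9, 2, 11, 4, 5, 6, 1, 8, 0, 12, 10, 7]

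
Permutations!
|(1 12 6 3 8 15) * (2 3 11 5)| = 9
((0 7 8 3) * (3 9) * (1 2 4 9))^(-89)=((0 7 8 1 2 4 9 3))^(-89)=(0 3 9 4 2 1 8 7)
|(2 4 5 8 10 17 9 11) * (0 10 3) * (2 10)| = |(0 2 4 5 8 3)(9 11 10 17)| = 12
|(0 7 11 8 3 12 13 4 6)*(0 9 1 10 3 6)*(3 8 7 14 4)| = |(0 14 4)(1 10 8 6 9)(3 12 13)(7 11)| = 30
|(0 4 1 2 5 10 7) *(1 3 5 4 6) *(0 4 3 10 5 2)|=|(0 6 1)(2 3)(4 10 7)|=6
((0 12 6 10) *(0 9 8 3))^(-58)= ((0 12 6 10 9 8 3))^(-58)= (0 8 10 12 3 9 6)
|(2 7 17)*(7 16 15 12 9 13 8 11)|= |(2 16 15 12 9 13 8 11 7 17)|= 10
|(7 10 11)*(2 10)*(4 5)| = 4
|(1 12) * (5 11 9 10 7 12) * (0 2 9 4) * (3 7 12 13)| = |(0 2 9 10 12 1 5 11 4)(3 7 13)| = 9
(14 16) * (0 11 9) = (0 11 9)(14 16) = [11, 1, 2, 3, 4, 5, 6, 7, 8, 0, 10, 9, 12, 13, 16, 15, 14]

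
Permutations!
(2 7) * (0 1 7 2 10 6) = (0 1 7 10 6) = [1, 7, 2, 3, 4, 5, 0, 10, 8, 9, 6]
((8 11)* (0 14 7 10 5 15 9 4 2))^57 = ((0 14 7 10 5 15 9 4 2)(8 11))^57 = (0 10 9)(2 7 15)(4 14 5)(8 11)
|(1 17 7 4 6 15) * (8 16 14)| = |(1 17 7 4 6 15)(8 16 14)| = 6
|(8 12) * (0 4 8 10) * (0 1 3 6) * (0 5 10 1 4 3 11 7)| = |(0 3 6 5 10 4 8 12 1 11 7)| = 11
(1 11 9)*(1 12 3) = (1 11 9 12 3) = [0, 11, 2, 1, 4, 5, 6, 7, 8, 12, 10, 9, 3]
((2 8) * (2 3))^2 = (2 3 8)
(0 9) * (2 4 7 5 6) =(0 9)(2 4 7 5 6) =[9, 1, 4, 3, 7, 6, 2, 5, 8, 0]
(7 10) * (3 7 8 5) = [0, 1, 2, 7, 4, 3, 6, 10, 5, 9, 8] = (3 7 10 8 5)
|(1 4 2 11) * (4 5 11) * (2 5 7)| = 6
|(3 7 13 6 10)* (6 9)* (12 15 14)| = |(3 7 13 9 6 10)(12 15 14)| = 6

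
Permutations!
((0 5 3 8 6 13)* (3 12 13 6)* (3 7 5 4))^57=((0 4 3 8 7 5 12 13))^57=(0 4 3 8 7 5 12 13)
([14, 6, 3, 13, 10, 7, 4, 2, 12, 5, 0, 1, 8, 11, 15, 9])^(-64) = (0 2 4 5 1 15 13)(3 10 7 6 9 11 14)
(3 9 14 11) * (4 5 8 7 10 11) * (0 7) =(0 7 10 11 3 9 14 4 5 8) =[7, 1, 2, 9, 5, 8, 6, 10, 0, 14, 11, 3, 12, 13, 4]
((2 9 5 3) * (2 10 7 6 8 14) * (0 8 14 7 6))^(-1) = (0 7 8)(2 14 6 10 3 5 9)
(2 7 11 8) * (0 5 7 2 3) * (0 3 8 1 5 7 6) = [7, 5, 2, 3, 4, 6, 0, 11, 8, 9, 10, 1] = (0 7 11 1 5 6)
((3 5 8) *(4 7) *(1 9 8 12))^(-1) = ((1 9 8 3 5 12)(4 7))^(-1) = (1 12 5 3 8 9)(4 7)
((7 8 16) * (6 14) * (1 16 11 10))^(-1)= ((1 16 7 8 11 10)(6 14))^(-1)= (1 10 11 8 7 16)(6 14)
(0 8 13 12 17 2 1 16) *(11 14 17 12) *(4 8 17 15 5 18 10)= (0 17 2 1 16)(4 8 13 11 14 15 5 18 10)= [17, 16, 1, 3, 8, 18, 6, 7, 13, 9, 4, 14, 12, 11, 15, 5, 0, 2, 10]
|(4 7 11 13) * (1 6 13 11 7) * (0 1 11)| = 6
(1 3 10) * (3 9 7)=[0, 9, 2, 10, 4, 5, 6, 3, 8, 7, 1]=(1 9 7 3 10)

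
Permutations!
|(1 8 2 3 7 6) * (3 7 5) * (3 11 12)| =|(1 8 2 7 6)(3 5 11 12)| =20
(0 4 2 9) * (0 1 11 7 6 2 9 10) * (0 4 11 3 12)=[11, 3, 10, 12, 9, 5, 2, 6, 8, 1, 4, 7, 0]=(0 11 7 6 2 10 4 9 1 3 12)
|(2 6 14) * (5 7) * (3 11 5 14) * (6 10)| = |(2 10 6 3 11 5 7 14)| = 8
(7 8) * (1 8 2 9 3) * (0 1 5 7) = [1, 8, 9, 5, 4, 7, 6, 2, 0, 3] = (0 1 8)(2 9 3 5 7)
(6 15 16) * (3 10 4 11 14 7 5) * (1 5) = [0, 5, 2, 10, 11, 3, 15, 1, 8, 9, 4, 14, 12, 13, 7, 16, 6] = (1 5 3 10 4 11 14 7)(6 15 16)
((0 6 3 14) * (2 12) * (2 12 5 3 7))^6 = (0 14 3 5 2 7 6)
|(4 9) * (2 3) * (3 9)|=|(2 9 4 3)|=4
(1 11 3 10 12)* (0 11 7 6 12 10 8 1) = (0 11 3 8 1 7 6 12) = [11, 7, 2, 8, 4, 5, 12, 6, 1, 9, 10, 3, 0]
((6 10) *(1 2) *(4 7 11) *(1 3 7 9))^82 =(1 4 7 2 9 11 3)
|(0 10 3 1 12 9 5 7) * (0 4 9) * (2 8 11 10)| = |(0 2 8 11 10 3 1 12)(4 9 5 7)| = 8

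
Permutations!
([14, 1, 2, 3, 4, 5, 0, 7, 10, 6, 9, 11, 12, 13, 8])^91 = [14, 1, 2, 3, 4, 5, 0, 7, 10, 6, 9, 11, 12, 13, 8]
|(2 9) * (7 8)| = |(2 9)(7 8)| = 2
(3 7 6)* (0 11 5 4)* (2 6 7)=(0 11 5 4)(2 6 3)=[11, 1, 6, 2, 0, 4, 3, 7, 8, 9, 10, 5]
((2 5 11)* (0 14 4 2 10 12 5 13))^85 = ((0 14 4 2 13)(5 11 10 12))^85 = (14)(5 11 10 12)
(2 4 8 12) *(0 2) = [2, 1, 4, 3, 8, 5, 6, 7, 12, 9, 10, 11, 0] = (0 2 4 8 12)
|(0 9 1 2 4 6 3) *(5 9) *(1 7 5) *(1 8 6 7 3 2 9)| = |(0 8 6 2 4 7 5 1 9 3)| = 10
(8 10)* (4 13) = [0, 1, 2, 3, 13, 5, 6, 7, 10, 9, 8, 11, 12, 4] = (4 13)(8 10)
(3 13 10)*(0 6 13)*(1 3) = (0 6 13 10 1 3) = [6, 3, 2, 0, 4, 5, 13, 7, 8, 9, 1, 11, 12, 10]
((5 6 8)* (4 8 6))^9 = ((4 8 5))^9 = (8)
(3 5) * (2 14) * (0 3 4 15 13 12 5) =(0 3)(2 14)(4 15 13 12 5) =[3, 1, 14, 0, 15, 4, 6, 7, 8, 9, 10, 11, 5, 12, 2, 13]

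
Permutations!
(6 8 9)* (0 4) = [4, 1, 2, 3, 0, 5, 8, 7, 9, 6] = (0 4)(6 8 9)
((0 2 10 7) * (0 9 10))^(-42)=(10)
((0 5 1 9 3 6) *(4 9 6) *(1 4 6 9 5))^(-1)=(0 6 3 9 1)(4 5)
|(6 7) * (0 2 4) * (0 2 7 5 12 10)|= 6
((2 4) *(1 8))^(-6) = ((1 8)(2 4))^(-6) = (8)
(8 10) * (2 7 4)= [0, 1, 7, 3, 2, 5, 6, 4, 10, 9, 8]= (2 7 4)(8 10)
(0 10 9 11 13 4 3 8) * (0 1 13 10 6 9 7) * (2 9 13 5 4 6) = [2, 5, 9, 8, 3, 4, 13, 0, 1, 11, 7, 10, 12, 6] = (0 2 9 11 10 7)(1 5 4 3 8)(6 13)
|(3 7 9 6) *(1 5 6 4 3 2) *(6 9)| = 8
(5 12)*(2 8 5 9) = (2 8 5 12 9) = [0, 1, 8, 3, 4, 12, 6, 7, 5, 2, 10, 11, 9]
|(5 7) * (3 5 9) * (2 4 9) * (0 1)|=6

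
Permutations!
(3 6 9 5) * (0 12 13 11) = (0 12 13 11)(3 6 9 5) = [12, 1, 2, 6, 4, 3, 9, 7, 8, 5, 10, 0, 13, 11]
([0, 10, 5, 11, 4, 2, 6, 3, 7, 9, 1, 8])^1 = (1 10)(2 5)(3 11 8 7)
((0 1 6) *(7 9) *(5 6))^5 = (0 1 5 6)(7 9)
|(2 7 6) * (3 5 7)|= 5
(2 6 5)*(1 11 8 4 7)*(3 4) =(1 11 8 3 4 7)(2 6 5) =[0, 11, 6, 4, 7, 2, 5, 1, 3, 9, 10, 8]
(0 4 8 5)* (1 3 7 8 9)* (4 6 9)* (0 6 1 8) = [1, 3, 2, 7, 4, 6, 9, 0, 5, 8] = (0 1 3 7)(5 6 9 8)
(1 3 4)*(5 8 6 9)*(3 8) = (1 8 6 9 5 3 4) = [0, 8, 2, 4, 1, 3, 9, 7, 6, 5]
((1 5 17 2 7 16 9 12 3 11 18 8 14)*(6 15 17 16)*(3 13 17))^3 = (1 9 17 6 11 14 16 13 7 3 8 5 12 2 15 18)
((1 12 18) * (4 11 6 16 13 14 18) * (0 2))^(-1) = ((0 2)(1 12 4 11 6 16 13 14 18))^(-1) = (0 2)(1 18 14 13 16 6 11 4 12)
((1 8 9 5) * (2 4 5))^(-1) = ((1 8 9 2 4 5))^(-1) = (1 5 4 2 9 8)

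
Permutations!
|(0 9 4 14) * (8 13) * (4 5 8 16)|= 8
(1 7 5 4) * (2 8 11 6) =(1 7 5 4)(2 8 11 6) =[0, 7, 8, 3, 1, 4, 2, 5, 11, 9, 10, 6]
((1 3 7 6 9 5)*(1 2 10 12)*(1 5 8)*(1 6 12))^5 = (1 2 12 3 10 5 7)(6 8 9)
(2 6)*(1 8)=(1 8)(2 6)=[0, 8, 6, 3, 4, 5, 2, 7, 1]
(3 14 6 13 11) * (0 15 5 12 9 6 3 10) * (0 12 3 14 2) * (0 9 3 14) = (0 15 5 14)(2 9 6 13 11 10 12 3) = [15, 1, 9, 2, 4, 14, 13, 7, 8, 6, 12, 10, 3, 11, 0, 5]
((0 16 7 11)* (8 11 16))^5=(0 11 8)(7 16)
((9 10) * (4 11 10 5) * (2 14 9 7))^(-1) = ((2 14 9 5 4 11 10 7))^(-1) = (2 7 10 11 4 5 9 14)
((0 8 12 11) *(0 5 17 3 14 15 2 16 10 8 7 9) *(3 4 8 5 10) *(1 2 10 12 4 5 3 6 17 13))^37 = (0 7 9)(1 16 17 13 2 6 5)(3 14 15 10)(4 8)(11 12)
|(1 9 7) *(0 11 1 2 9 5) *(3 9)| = |(0 11 1 5)(2 3 9 7)| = 4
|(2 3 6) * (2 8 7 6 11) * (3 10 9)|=|(2 10 9 3 11)(6 8 7)|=15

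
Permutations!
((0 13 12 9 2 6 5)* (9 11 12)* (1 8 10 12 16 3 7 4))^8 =((0 13 9 2 6 5)(1 8 10 12 11 16 3 7 4))^8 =(0 9 6)(1 4 7 3 16 11 12 10 8)(2 5 13)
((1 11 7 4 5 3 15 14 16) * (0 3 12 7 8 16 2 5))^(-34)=(0 15 2 12 4 3 14 5 7)(1 8)(11 16)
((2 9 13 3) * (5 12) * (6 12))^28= ((2 9 13 3)(5 6 12))^28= (13)(5 6 12)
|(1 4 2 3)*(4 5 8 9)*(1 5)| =6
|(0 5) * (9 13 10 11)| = |(0 5)(9 13 10 11)| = 4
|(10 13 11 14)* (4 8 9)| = |(4 8 9)(10 13 11 14)| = 12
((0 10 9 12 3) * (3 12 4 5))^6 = ((12)(0 10 9 4 5 3))^6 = (12)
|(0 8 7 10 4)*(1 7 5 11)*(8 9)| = 9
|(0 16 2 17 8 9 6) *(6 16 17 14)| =|(0 17 8 9 16 2 14 6)| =8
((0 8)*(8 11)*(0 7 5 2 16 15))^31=(0 15 16 2 5 7 8 11)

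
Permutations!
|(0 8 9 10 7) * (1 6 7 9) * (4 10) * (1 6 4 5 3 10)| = 4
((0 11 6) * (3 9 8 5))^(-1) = (0 6 11)(3 5 8 9)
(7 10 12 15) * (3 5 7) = (3 5 7 10 12 15) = [0, 1, 2, 5, 4, 7, 6, 10, 8, 9, 12, 11, 15, 13, 14, 3]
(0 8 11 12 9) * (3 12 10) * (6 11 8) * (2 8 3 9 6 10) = [10, 1, 8, 12, 4, 5, 11, 7, 3, 0, 9, 2, 6] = (0 10 9)(2 8 3 12 6 11)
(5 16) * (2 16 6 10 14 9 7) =(2 16 5 6 10 14 9 7) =[0, 1, 16, 3, 4, 6, 10, 2, 8, 7, 14, 11, 12, 13, 9, 15, 5]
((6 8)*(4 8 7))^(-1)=((4 8 6 7))^(-1)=(4 7 6 8)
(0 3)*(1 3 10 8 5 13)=(0 10 8 5 13 1 3)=[10, 3, 2, 0, 4, 13, 6, 7, 5, 9, 8, 11, 12, 1]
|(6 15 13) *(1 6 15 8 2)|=4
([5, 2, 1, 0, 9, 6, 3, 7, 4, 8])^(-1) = [3, 2, 1, 6, 8, 0, 5, 7, 9, 4]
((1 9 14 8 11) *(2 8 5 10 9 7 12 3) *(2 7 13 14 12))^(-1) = (1 11 8 2 7 3 12 9 10 5 14 13)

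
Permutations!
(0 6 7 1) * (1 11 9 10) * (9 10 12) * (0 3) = (0 6 7 11 10 1 3)(9 12) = [6, 3, 2, 0, 4, 5, 7, 11, 8, 12, 1, 10, 9]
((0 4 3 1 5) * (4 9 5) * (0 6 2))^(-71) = ((0 9 5 6 2)(1 4 3))^(-71) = (0 2 6 5 9)(1 4 3)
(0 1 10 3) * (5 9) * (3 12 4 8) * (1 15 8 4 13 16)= [15, 10, 2, 0, 4, 9, 6, 7, 3, 5, 12, 11, 13, 16, 14, 8, 1]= (0 15 8 3)(1 10 12 13 16)(5 9)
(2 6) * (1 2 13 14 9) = (1 2 6 13 14 9) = [0, 2, 6, 3, 4, 5, 13, 7, 8, 1, 10, 11, 12, 14, 9]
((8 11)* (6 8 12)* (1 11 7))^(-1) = (1 7 8 6 12 11)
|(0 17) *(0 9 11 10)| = |(0 17 9 11 10)| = 5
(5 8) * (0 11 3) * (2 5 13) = [11, 1, 5, 0, 4, 8, 6, 7, 13, 9, 10, 3, 12, 2] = (0 11 3)(2 5 8 13)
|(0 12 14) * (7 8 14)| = 5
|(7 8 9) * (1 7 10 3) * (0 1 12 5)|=9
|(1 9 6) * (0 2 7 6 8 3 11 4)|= |(0 2 7 6 1 9 8 3 11 4)|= 10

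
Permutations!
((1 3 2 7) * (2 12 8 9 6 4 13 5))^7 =(1 13 8 7 4 12 2 6 3 5 9)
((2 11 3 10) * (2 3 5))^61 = ((2 11 5)(3 10))^61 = (2 11 5)(3 10)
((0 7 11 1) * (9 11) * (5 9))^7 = ((0 7 5 9 11 1))^7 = (0 7 5 9 11 1)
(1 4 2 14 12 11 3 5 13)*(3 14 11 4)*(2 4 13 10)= (1 3 5 10 2 11 14 12 13)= [0, 3, 11, 5, 4, 10, 6, 7, 8, 9, 2, 14, 13, 1, 12]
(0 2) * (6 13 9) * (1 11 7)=(0 2)(1 11 7)(6 13 9)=[2, 11, 0, 3, 4, 5, 13, 1, 8, 6, 10, 7, 12, 9]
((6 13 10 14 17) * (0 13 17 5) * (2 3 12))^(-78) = ((0 13 10 14 5)(2 3 12)(6 17))^(-78) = (17)(0 10 5 13 14)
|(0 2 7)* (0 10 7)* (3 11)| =|(0 2)(3 11)(7 10)| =2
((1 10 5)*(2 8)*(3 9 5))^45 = (10)(2 8)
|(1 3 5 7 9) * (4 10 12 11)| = |(1 3 5 7 9)(4 10 12 11)| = 20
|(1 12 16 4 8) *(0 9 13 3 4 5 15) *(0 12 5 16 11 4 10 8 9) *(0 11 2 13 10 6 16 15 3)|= 15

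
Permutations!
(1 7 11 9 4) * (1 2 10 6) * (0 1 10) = (0 1 7 11 9 4 2)(6 10) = [1, 7, 0, 3, 2, 5, 10, 11, 8, 4, 6, 9]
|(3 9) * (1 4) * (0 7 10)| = |(0 7 10)(1 4)(3 9)| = 6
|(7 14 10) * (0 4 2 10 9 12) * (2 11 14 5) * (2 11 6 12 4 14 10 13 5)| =|(0 14 9 4 6 12)(2 13 5 11 10 7)| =6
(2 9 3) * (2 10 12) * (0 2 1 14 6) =(0 2 9 3 10 12 1 14 6) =[2, 14, 9, 10, 4, 5, 0, 7, 8, 3, 12, 11, 1, 13, 6]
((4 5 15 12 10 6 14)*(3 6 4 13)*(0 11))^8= (4 12 5 10 15)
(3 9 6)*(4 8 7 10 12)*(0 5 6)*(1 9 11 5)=[1, 9, 2, 11, 8, 6, 3, 10, 7, 0, 12, 5, 4]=(0 1 9)(3 11 5 6)(4 8 7 10 12)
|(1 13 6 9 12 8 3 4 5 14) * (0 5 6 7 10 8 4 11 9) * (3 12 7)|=|(0 5 14 1 13 3 11 9 7 10 8 12 4 6)|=14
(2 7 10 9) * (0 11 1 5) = (0 11 1 5)(2 7 10 9) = [11, 5, 7, 3, 4, 0, 6, 10, 8, 2, 9, 1]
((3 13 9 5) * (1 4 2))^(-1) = ((1 4 2)(3 13 9 5))^(-1) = (1 2 4)(3 5 9 13)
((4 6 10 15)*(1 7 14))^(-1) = ((1 7 14)(4 6 10 15))^(-1) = (1 14 7)(4 15 10 6)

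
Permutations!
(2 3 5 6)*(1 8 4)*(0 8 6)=(0 8 4 1 6 2 3 5)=[8, 6, 3, 5, 1, 0, 2, 7, 4]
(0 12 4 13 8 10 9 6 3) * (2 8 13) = (13)(0 12 4 2 8 10 9 6 3) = [12, 1, 8, 0, 2, 5, 3, 7, 10, 6, 9, 11, 4, 13]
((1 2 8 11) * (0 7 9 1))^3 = ((0 7 9 1 2 8 11))^3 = (0 1 11 9 8 7 2)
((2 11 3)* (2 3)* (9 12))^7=(2 11)(9 12)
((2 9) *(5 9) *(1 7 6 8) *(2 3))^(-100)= ((1 7 6 8)(2 5 9 3))^(-100)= (9)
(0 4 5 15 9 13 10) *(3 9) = (0 4 5 15 3 9 13 10) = [4, 1, 2, 9, 5, 15, 6, 7, 8, 13, 0, 11, 12, 10, 14, 3]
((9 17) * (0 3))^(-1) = (0 3)(9 17)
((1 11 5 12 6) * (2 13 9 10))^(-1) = ((1 11 5 12 6)(2 13 9 10))^(-1) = (1 6 12 5 11)(2 10 9 13)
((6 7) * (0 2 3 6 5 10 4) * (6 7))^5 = (0 10 7 2 4 5 3)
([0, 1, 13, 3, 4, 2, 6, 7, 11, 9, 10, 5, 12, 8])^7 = [0, 1, 8, 3, 4, 13, 6, 7, 5, 9, 10, 2, 12, 11]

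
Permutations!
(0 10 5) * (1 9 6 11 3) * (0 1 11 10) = (1 9 6 10 5)(3 11) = [0, 9, 2, 11, 4, 1, 10, 7, 8, 6, 5, 3]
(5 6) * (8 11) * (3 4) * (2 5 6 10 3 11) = (2 5 10 3 4 11 8) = [0, 1, 5, 4, 11, 10, 6, 7, 2, 9, 3, 8]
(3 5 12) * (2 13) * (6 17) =[0, 1, 13, 5, 4, 12, 17, 7, 8, 9, 10, 11, 3, 2, 14, 15, 16, 6] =(2 13)(3 5 12)(6 17)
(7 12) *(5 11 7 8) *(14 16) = (5 11 7 12 8)(14 16) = [0, 1, 2, 3, 4, 11, 6, 12, 5, 9, 10, 7, 8, 13, 16, 15, 14]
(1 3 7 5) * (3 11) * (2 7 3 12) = (1 11 12 2 7 5) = [0, 11, 7, 3, 4, 1, 6, 5, 8, 9, 10, 12, 2]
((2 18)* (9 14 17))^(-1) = ((2 18)(9 14 17))^(-1) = (2 18)(9 17 14)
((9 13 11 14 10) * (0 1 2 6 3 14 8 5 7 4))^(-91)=(0 9)(1 13)(2 11)(3 5)(4 10)(6 8)(7 14)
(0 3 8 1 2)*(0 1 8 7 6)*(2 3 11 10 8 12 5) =(0 11 10 8 12 5 2 1 3 7 6) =[11, 3, 1, 7, 4, 2, 0, 6, 12, 9, 8, 10, 5]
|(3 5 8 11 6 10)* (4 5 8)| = 10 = |(3 8 11 6 10)(4 5)|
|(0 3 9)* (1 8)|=6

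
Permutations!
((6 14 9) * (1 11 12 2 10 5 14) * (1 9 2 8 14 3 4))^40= (14)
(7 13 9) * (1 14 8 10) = (1 14 8 10)(7 13 9) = [0, 14, 2, 3, 4, 5, 6, 13, 10, 7, 1, 11, 12, 9, 8]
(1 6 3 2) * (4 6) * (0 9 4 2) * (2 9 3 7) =(0 3)(1 9 4 6 7 2) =[3, 9, 1, 0, 6, 5, 7, 2, 8, 4]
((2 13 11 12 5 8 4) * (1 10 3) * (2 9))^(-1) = ((1 10 3)(2 13 11 12 5 8 4 9))^(-1) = (1 3 10)(2 9 4 8 5 12 11 13)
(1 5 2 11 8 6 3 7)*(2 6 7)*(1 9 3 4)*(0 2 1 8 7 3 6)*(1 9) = [2, 5, 11, 9, 8, 0, 4, 1, 3, 6, 10, 7] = (0 2 11 7 1 5)(3 9 6 4 8)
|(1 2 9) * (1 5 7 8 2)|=5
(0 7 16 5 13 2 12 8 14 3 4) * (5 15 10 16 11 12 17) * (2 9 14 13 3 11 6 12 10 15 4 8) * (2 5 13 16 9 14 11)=[7, 1, 17, 8, 0, 3, 12, 6, 16, 11, 9, 10, 5, 14, 2, 15, 4, 13]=(0 7 6 12 5 3 8 16 4)(2 17 13 14)(9 11 10)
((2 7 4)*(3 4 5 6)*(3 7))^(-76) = (2 4 3)(5 7 6)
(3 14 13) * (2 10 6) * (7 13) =(2 10 6)(3 14 7 13) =[0, 1, 10, 14, 4, 5, 2, 13, 8, 9, 6, 11, 12, 3, 7]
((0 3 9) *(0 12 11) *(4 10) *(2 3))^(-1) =(0 11 12 9 3 2)(4 10)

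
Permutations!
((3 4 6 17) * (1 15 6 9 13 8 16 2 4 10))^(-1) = (1 10 3 17 6 15)(2 16 8 13 9 4)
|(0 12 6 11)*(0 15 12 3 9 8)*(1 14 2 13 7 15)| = 36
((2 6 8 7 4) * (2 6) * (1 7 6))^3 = (6 8)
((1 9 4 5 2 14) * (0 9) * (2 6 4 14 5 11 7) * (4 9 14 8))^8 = (0 1 14)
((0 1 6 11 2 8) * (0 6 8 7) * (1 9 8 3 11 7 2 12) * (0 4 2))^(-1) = (0 2 4 7 6 8 9)(1 12 11 3)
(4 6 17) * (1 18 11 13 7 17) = (1 18 11 13 7 17 4 6) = [0, 18, 2, 3, 6, 5, 1, 17, 8, 9, 10, 13, 12, 7, 14, 15, 16, 4, 11]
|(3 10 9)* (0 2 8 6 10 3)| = |(0 2 8 6 10 9)| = 6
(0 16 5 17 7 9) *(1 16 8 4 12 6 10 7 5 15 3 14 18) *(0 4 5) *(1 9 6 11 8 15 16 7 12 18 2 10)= [15, 7, 10, 14, 18, 17, 1, 6, 5, 4, 12, 8, 11, 13, 2, 3, 16, 0, 9]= (0 15 3 14 2 10 12 11 8 5 17)(1 7 6)(4 18 9)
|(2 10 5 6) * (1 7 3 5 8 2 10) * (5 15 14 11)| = 11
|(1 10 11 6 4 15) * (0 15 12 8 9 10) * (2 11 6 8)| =|(0 15 1)(2 11 8 9 10 6 4 12)| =24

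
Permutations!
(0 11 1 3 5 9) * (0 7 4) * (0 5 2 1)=(0 11)(1 3 2)(4 5 9 7)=[11, 3, 1, 2, 5, 9, 6, 4, 8, 7, 10, 0]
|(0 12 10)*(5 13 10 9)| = 6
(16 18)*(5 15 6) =(5 15 6)(16 18) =[0, 1, 2, 3, 4, 15, 5, 7, 8, 9, 10, 11, 12, 13, 14, 6, 18, 17, 16]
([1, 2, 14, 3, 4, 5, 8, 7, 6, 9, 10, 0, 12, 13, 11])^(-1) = [11, 0, 1, 3, 4, 5, 8, 7, 6, 9, 10, 14, 12, 13, 2]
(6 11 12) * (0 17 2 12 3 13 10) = (0 17 2 12 6 11 3 13 10) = [17, 1, 12, 13, 4, 5, 11, 7, 8, 9, 0, 3, 6, 10, 14, 15, 16, 2]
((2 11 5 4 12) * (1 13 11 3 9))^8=(1 9 3 2 12 4 5 11 13)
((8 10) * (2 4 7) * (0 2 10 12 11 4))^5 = ((0 2)(4 7 10 8 12 11))^5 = (0 2)(4 11 12 8 10 7)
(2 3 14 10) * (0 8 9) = [8, 1, 3, 14, 4, 5, 6, 7, 9, 0, 2, 11, 12, 13, 10] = (0 8 9)(2 3 14 10)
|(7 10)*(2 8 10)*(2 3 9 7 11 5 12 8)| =15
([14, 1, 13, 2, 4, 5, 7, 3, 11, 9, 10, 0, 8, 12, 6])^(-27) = (0 7 13 11 6 2 8 14 3 12)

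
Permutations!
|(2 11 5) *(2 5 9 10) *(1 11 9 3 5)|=12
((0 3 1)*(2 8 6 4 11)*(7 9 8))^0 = (11)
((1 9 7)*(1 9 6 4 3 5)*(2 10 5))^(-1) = (1 5 10 2 3 4 6)(7 9) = ((1 6 4 3 2 10 5)(7 9))^(-1)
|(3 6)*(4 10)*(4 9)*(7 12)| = 6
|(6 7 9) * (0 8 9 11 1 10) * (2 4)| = 8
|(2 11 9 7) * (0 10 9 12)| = |(0 10 9 7 2 11 12)| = 7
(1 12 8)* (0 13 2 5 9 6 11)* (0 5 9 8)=[13, 12, 9, 3, 4, 8, 11, 7, 1, 6, 10, 5, 0, 2]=(0 13 2 9 6 11 5 8 1 12)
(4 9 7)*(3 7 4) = (3 7)(4 9) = [0, 1, 2, 7, 9, 5, 6, 3, 8, 4]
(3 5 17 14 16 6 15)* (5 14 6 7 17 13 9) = (3 14 16 7 17 6 15)(5 13 9) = [0, 1, 2, 14, 4, 13, 15, 17, 8, 5, 10, 11, 12, 9, 16, 3, 7, 6]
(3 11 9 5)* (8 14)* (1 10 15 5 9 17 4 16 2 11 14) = (1 10 15 5 3 14 8)(2 11 17 4 16) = [0, 10, 11, 14, 16, 3, 6, 7, 1, 9, 15, 17, 12, 13, 8, 5, 2, 4]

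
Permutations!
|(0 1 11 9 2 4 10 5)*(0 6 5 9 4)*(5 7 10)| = |(0 1 11 4 5 6 7 10 9 2)| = 10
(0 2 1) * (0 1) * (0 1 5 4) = (0 2 1 5 4) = [2, 5, 1, 3, 0, 4]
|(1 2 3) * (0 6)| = 6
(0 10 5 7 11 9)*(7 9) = [10, 1, 2, 3, 4, 9, 6, 11, 8, 0, 5, 7] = (0 10 5 9)(7 11)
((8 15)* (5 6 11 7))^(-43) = (5 6 11 7)(8 15)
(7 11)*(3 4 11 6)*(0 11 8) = (0 11 7 6 3 4 8) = [11, 1, 2, 4, 8, 5, 3, 6, 0, 9, 10, 7]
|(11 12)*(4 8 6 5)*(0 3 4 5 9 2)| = |(0 3 4 8 6 9 2)(11 12)| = 14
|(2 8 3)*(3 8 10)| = 3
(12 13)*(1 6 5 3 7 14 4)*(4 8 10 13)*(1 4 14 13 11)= [0, 6, 2, 7, 4, 3, 5, 13, 10, 9, 11, 1, 14, 12, 8]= (1 6 5 3 7 13 12 14 8 10 11)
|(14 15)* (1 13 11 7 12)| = 10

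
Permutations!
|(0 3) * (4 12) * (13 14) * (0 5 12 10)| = |(0 3 5 12 4 10)(13 14)| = 6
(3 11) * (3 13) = (3 11 13) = [0, 1, 2, 11, 4, 5, 6, 7, 8, 9, 10, 13, 12, 3]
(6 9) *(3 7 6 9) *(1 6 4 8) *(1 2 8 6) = (9)(2 8)(3 7 4 6) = [0, 1, 8, 7, 6, 5, 3, 4, 2, 9]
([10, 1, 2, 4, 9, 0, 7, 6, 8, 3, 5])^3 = (10)(6 7)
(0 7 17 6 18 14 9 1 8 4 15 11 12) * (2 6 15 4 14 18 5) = (18)(0 7 17 15 11 12)(1 8 14 9)(2 6 5) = [7, 8, 6, 3, 4, 2, 5, 17, 14, 1, 10, 12, 0, 13, 9, 11, 16, 15, 18]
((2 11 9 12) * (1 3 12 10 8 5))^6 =(1 10 2)(3 8 11)(5 9 12)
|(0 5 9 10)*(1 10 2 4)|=7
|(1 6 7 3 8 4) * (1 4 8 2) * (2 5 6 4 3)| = 7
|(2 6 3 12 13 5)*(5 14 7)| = 8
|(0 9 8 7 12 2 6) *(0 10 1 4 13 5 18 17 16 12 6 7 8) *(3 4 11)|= 14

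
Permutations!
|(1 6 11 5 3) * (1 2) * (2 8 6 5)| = 7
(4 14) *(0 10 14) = (0 10 14 4) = [10, 1, 2, 3, 0, 5, 6, 7, 8, 9, 14, 11, 12, 13, 4]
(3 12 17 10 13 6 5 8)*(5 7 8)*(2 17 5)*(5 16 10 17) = (17)(2 5)(3 12 16 10 13 6 7 8) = [0, 1, 5, 12, 4, 2, 7, 8, 3, 9, 13, 11, 16, 6, 14, 15, 10, 17]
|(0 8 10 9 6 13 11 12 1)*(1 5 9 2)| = 30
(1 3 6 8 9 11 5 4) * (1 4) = (1 3 6 8 9 11 5) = [0, 3, 2, 6, 4, 1, 8, 7, 9, 11, 10, 5]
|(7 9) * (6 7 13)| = 4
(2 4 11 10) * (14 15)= (2 4 11 10)(14 15)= [0, 1, 4, 3, 11, 5, 6, 7, 8, 9, 2, 10, 12, 13, 15, 14]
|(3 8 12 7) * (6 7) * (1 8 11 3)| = 10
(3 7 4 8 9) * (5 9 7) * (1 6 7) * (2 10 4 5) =(1 6 7 5 9 3 2 10 4 8) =[0, 6, 10, 2, 8, 9, 7, 5, 1, 3, 4]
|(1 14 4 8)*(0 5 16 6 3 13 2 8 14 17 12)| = |(0 5 16 6 3 13 2 8 1 17 12)(4 14)| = 22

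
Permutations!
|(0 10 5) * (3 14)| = 6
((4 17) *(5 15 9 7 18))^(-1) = (4 17)(5 18 7 9 15)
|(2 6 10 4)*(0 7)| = |(0 7)(2 6 10 4)| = 4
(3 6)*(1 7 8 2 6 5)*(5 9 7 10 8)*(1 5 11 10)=[0, 1, 6, 9, 4, 5, 3, 11, 2, 7, 8, 10]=(2 6 3 9 7 11 10 8)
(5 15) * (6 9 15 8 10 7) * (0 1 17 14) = (0 1 17 14)(5 8 10 7 6 9 15) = [1, 17, 2, 3, 4, 8, 9, 6, 10, 15, 7, 11, 12, 13, 0, 5, 16, 14]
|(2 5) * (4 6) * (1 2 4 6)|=|(6)(1 2 5 4)|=4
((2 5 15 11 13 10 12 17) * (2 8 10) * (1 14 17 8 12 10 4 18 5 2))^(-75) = ((1 14 17 12 8 4 18 5 15 11 13))^(-75) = (1 17 8 18 15 13 14 12 4 5 11)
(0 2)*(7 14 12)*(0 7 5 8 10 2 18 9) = (0 18 9)(2 7 14 12 5 8 10) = [18, 1, 7, 3, 4, 8, 6, 14, 10, 0, 2, 11, 5, 13, 12, 15, 16, 17, 9]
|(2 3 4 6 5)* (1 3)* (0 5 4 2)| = 6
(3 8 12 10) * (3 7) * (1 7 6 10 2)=(1 7 3 8 12 2)(6 10)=[0, 7, 1, 8, 4, 5, 10, 3, 12, 9, 6, 11, 2]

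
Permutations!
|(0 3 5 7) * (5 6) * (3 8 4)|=|(0 8 4 3 6 5 7)|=7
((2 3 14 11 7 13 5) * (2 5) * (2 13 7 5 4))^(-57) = ((2 3 14 11 5 4))^(-57) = (2 11)(3 5)(4 14)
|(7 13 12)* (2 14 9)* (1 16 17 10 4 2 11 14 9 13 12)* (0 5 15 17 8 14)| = |(0 5 15 17 10 4 2 9 11)(1 16 8 14 13)(7 12)| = 90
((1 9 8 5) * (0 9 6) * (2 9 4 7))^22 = ((0 4 7 2 9 8 5 1 6))^22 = (0 9 6 2 1 7 5 4 8)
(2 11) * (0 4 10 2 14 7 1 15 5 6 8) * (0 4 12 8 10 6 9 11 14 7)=(0 12 8 4 6 10 2 14)(1 15 5 9 11 7)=[12, 15, 14, 3, 6, 9, 10, 1, 4, 11, 2, 7, 8, 13, 0, 5]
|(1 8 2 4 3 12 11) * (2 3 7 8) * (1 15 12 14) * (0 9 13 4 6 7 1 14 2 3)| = |(0 9 13 4 1 3 2 6 7 8)(11 15 12)| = 30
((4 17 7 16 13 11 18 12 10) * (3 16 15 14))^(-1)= (3 14 15 7 17 4 10 12 18 11 13 16)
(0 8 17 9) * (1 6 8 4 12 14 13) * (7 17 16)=[4, 6, 2, 3, 12, 5, 8, 17, 16, 0, 10, 11, 14, 1, 13, 15, 7, 9]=(0 4 12 14 13 1 6 8 16 7 17 9)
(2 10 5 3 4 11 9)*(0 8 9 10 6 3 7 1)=(0 8 9 2 6 3 4 11 10 5 7 1)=[8, 0, 6, 4, 11, 7, 3, 1, 9, 2, 5, 10]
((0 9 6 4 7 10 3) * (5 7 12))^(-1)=((0 9 6 4 12 5 7 10 3))^(-1)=(0 3 10 7 5 12 4 6 9)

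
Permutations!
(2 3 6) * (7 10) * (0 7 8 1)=(0 7 10 8 1)(2 3 6)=[7, 0, 3, 6, 4, 5, 2, 10, 1, 9, 8]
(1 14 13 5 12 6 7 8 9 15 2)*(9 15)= (1 14 13 5 12 6 7 8 15 2)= [0, 14, 1, 3, 4, 12, 7, 8, 15, 9, 10, 11, 6, 5, 13, 2]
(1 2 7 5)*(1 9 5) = [0, 2, 7, 3, 4, 9, 6, 1, 8, 5] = (1 2 7)(5 9)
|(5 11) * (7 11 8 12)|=|(5 8 12 7 11)|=5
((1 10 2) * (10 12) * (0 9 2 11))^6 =(0 11 10 12 1 2 9)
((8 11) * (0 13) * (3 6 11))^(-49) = ((0 13)(3 6 11 8))^(-49) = (0 13)(3 8 11 6)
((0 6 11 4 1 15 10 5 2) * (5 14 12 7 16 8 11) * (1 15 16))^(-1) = (0 2 5 6)(1 7 12 14 10 15 4 11 8 16)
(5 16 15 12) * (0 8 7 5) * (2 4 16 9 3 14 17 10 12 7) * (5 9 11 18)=(0 8 2 4 16 15 7 9 3 14 17 10 12)(5 11 18)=[8, 1, 4, 14, 16, 11, 6, 9, 2, 3, 12, 18, 0, 13, 17, 7, 15, 10, 5]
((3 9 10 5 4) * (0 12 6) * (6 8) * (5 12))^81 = ((0 5 4 3 9 10 12 8 6))^81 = (12)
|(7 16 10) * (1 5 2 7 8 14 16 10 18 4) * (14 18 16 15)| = |(1 5 2 7 10 8 18 4)(14 15)| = 8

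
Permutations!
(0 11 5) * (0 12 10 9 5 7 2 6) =(0 11 7 2 6)(5 12 10 9) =[11, 1, 6, 3, 4, 12, 0, 2, 8, 5, 9, 7, 10]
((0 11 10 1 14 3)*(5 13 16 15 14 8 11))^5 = ((0 5 13 16 15 14 3)(1 8 11 10))^5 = (0 14 16 5 3 15 13)(1 8 11 10)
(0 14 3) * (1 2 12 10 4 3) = (0 14 1 2 12 10 4 3) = [14, 2, 12, 0, 3, 5, 6, 7, 8, 9, 4, 11, 10, 13, 1]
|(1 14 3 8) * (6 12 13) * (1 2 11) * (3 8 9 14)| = 21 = |(1 3 9 14 8 2 11)(6 12 13)|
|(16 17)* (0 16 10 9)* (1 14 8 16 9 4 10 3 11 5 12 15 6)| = 22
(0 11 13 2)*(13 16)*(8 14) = (0 11 16 13 2)(8 14) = [11, 1, 0, 3, 4, 5, 6, 7, 14, 9, 10, 16, 12, 2, 8, 15, 13]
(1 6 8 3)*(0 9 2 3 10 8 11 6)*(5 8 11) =[9, 0, 3, 1, 4, 8, 5, 7, 10, 2, 11, 6] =(0 9 2 3 1)(5 8 10 11 6)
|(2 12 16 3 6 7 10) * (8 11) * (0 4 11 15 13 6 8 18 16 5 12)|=|(0 4 11 18 16 3 8 15 13 6 7 10 2)(5 12)|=26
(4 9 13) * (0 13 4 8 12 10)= [13, 1, 2, 3, 9, 5, 6, 7, 12, 4, 0, 11, 10, 8]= (0 13 8 12 10)(4 9)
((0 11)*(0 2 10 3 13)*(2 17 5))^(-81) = (0 13 3 10 2 5 17 11)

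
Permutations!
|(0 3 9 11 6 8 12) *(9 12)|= 12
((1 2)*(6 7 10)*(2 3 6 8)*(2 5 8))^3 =(1 7)(2 6)(3 10)(5 8)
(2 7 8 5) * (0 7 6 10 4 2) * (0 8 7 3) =(0 3)(2 6 10 4)(5 8) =[3, 1, 6, 0, 2, 8, 10, 7, 5, 9, 4]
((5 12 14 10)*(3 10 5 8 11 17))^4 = ((3 10 8 11 17)(5 12 14))^4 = (3 17 11 8 10)(5 12 14)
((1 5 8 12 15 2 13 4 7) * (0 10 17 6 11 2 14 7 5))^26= ((0 10 17 6 11 2 13 4 5 8 12 15 14 7 1))^26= (0 15 4 6 1 12 13 17 7 8 2 10 14 5 11)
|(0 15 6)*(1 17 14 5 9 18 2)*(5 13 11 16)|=|(0 15 6)(1 17 14 13 11 16 5 9 18 2)|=30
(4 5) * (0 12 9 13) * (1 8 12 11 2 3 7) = (0 11 2 3 7 1 8 12 9 13)(4 5) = [11, 8, 3, 7, 5, 4, 6, 1, 12, 13, 10, 2, 9, 0]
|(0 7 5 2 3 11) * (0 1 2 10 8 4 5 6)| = |(0 7 6)(1 2 3 11)(4 5 10 8)| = 12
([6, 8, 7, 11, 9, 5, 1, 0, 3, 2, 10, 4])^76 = [4, 2, 3, 0, 1, 5, 9, 11, 7, 8, 10, 6]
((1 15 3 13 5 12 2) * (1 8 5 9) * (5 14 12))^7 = (1 3 9 15 13)(2 12 14 8)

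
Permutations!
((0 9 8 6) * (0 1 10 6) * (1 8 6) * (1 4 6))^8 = (0 9 1 10 4 6 8)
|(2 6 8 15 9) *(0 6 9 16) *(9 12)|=15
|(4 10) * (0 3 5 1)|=4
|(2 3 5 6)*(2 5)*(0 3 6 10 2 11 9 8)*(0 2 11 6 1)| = |(0 3 6 5 10 11 9 8 2 1)| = 10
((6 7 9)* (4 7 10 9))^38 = ((4 7)(6 10 9))^38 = (6 9 10)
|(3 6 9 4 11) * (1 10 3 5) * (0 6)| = |(0 6 9 4 11 5 1 10 3)| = 9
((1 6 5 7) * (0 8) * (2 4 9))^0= (9)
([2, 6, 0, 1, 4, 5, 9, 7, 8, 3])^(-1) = (0 2)(1 3 9 6)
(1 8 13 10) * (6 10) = (1 8 13 6 10) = [0, 8, 2, 3, 4, 5, 10, 7, 13, 9, 1, 11, 12, 6]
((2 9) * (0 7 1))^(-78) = ((0 7 1)(2 9))^(-78) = (9)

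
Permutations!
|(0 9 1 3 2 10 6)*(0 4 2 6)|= |(0 9 1 3 6 4 2 10)|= 8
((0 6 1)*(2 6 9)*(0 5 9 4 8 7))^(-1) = (0 7 8 4)(1 6 2 9 5)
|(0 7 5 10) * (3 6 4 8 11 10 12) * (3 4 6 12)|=9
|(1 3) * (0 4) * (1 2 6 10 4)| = 7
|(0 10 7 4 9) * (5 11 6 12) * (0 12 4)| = 6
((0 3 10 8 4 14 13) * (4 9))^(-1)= (0 13 14 4 9 8 10 3)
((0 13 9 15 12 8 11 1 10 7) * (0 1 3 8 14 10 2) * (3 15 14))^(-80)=(15)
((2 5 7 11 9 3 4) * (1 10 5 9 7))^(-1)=(1 5 10)(2 4 3 9)(7 11)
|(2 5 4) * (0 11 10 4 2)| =4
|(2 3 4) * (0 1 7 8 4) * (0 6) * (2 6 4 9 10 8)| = 21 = |(0 1 7 2 3 4 6)(8 9 10)|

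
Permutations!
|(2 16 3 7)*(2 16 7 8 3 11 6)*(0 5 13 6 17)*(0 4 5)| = 18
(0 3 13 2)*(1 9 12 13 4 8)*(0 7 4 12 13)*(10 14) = (0 3 12)(1 9 13 2 7 4 8)(10 14) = [3, 9, 7, 12, 8, 5, 6, 4, 1, 13, 14, 11, 0, 2, 10]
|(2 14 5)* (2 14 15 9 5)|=5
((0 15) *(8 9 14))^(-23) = (0 15)(8 9 14)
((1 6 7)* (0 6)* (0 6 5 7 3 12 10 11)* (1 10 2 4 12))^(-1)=(0 11 10 7 5)(1 3 6)(2 12 4)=((0 5 7 10 11)(1 6 3)(2 4 12))^(-1)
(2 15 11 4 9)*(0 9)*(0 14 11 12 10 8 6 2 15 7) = (0 9 15 12 10 8 6 2 7)(4 14 11) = [9, 1, 7, 3, 14, 5, 2, 0, 6, 15, 8, 4, 10, 13, 11, 12]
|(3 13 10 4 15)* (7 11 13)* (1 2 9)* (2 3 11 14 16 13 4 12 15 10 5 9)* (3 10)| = 13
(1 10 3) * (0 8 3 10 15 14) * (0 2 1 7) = (0 8 3 7)(1 15 14 2) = [8, 15, 1, 7, 4, 5, 6, 0, 3, 9, 10, 11, 12, 13, 2, 14]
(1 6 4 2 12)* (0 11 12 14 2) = (0 11 12 1 6 4)(2 14) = [11, 6, 14, 3, 0, 5, 4, 7, 8, 9, 10, 12, 1, 13, 2]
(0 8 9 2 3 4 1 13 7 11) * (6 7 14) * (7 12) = (0 8 9 2 3 4 1 13 14 6 12 7 11) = [8, 13, 3, 4, 1, 5, 12, 11, 9, 2, 10, 0, 7, 14, 6]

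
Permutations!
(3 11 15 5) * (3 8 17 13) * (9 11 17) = [0, 1, 2, 17, 4, 8, 6, 7, 9, 11, 10, 15, 12, 3, 14, 5, 16, 13] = (3 17 13)(5 8 9 11 15)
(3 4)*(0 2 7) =(0 2 7)(3 4) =[2, 1, 7, 4, 3, 5, 6, 0]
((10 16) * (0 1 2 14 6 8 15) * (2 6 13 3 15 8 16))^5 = (0 2)(1 14)(3 16)(6 13)(10 15)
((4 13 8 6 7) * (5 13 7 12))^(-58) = (5 8 12 13 6)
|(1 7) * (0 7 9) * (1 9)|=3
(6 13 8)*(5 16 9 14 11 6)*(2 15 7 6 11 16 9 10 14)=(2 15 7 6 13 8 5 9)(10 14 16)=[0, 1, 15, 3, 4, 9, 13, 6, 5, 2, 14, 11, 12, 8, 16, 7, 10]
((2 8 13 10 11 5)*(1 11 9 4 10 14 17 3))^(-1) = (1 3 17 14 13 8 2 5 11)(4 9 10)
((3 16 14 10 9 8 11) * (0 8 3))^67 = ((0 8 11)(3 16 14 10 9))^67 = (0 8 11)(3 14 9 16 10)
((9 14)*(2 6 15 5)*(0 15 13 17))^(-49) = (17)(9 14)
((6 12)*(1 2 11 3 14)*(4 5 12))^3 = ((1 2 11 3 14)(4 5 12 6))^3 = (1 3 2 14 11)(4 6 12 5)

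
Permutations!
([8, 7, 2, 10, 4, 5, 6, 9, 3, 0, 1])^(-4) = [10, 0, 2, 7, 4, 5, 6, 8, 1, 3, 9]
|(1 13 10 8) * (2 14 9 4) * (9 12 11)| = |(1 13 10 8)(2 14 12 11 9 4)| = 12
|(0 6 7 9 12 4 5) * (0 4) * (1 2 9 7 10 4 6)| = |(0 1 2 9 12)(4 5 6 10)| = 20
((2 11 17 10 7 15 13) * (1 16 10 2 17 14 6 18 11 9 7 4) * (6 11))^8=(18)(2 7 13)(9 15 17)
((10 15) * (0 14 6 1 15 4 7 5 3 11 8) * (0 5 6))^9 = ((0 14)(1 15 10 4 7 6)(3 11 8 5))^9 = (0 14)(1 4)(3 11 8 5)(6 10)(7 15)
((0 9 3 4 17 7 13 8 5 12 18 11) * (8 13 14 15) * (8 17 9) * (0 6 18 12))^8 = (0 5 8)(3 9 4)(6 11 18)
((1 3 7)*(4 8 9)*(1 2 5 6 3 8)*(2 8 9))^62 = (1 4 9)(2 6 7)(3 8 5)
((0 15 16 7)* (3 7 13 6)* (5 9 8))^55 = (0 7 3 6 13 16 15)(5 9 8) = ((0 15 16 13 6 3 7)(5 9 8))^55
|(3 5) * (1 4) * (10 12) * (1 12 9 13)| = 6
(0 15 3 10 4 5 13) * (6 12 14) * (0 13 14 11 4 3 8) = [15, 1, 2, 10, 5, 14, 12, 7, 0, 9, 3, 4, 11, 13, 6, 8] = (0 15 8)(3 10)(4 5 14 6 12 11)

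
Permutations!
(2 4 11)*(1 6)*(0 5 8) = (0 5 8)(1 6)(2 4 11) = [5, 6, 4, 3, 11, 8, 1, 7, 0, 9, 10, 2]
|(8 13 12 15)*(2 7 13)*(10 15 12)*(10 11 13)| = |(2 7 10 15 8)(11 13)| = 10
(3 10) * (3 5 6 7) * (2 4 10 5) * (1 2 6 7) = (1 2 4 10 6)(3 5 7) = [0, 2, 4, 5, 10, 7, 1, 3, 8, 9, 6]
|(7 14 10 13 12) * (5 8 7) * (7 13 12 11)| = |(5 8 13 11 7 14 10 12)| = 8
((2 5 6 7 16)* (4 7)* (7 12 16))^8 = ((2 5 6 4 12 16))^8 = (2 6 12)(4 16 5)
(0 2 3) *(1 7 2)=(0 1 7 2 3)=[1, 7, 3, 0, 4, 5, 6, 2]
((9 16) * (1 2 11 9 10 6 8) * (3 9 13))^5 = (1 9)(2 16)(3 8)(6 13)(10 11)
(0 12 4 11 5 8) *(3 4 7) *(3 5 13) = (0 12 7 5 8)(3 4 11 13) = [12, 1, 2, 4, 11, 8, 6, 5, 0, 9, 10, 13, 7, 3]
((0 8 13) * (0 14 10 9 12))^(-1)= (0 12 9 10 14 13 8)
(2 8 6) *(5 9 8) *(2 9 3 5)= [0, 1, 2, 5, 4, 3, 9, 7, 6, 8]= (3 5)(6 9 8)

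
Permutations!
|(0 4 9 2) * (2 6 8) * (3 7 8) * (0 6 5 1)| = 5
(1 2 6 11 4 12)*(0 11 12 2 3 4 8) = (0 11 8)(1 3 4 2 6 12) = [11, 3, 6, 4, 2, 5, 12, 7, 0, 9, 10, 8, 1]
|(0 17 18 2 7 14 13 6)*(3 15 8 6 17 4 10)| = |(0 4 10 3 15 8 6)(2 7 14 13 17 18)| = 42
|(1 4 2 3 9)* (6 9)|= 6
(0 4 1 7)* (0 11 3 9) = (0 4 1 7 11 3 9) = [4, 7, 2, 9, 1, 5, 6, 11, 8, 0, 10, 3]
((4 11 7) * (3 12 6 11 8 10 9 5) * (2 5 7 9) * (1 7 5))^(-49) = ((1 7 4 8 10 2)(3 12 6 11 9 5))^(-49) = (1 2 10 8 4 7)(3 5 9 11 6 12)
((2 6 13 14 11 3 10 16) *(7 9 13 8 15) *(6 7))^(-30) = ((2 7 9 13 14 11 3 10 16)(6 8 15))^(-30) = (2 3 13)(7 10 14)(9 16 11)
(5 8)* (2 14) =(2 14)(5 8) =[0, 1, 14, 3, 4, 8, 6, 7, 5, 9, 10, 11, 12, 13, 2]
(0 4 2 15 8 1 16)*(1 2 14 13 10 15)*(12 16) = (0 4 14 13 10 15 8 2 1 12 16) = [4, 12, 1, 3, 14, 5, 6, 7, 2, 9, 15, 11, 16, 10, 13, 8, 0]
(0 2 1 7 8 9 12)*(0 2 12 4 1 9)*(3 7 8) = [12, 8, 9, 7, 1, 5, 6, 3, 0, 4, 10, 11, 2] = (0 12 2 9 4 1 8)(3 7)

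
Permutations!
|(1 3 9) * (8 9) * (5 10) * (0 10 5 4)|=12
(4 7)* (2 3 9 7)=(2 3 9 7 4)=[0, 1, 3, 9, 2, 5, 6, 4, 8, 7]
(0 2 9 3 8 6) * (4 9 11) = (0 2 11 4 9 3 8 6) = [2, 1, 11, 8, 9, 5, 0, 7, 6, 3, 10, 4]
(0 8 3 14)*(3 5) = (0 8 5 3 14) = [8, 1, 2, 14, 4, 3, 6, 7, 5, 9, 10, 11, 12, 13, 0]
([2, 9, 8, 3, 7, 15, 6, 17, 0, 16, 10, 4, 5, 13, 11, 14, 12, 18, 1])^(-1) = [8, 18, 0, 3, 11, 12, 6, 4, 2, 1, 10, 14, 16, 13, 15, 5, 9, 7, 17]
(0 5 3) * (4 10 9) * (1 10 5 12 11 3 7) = (0 12 11 3)(1 10 9 4 5 7) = [12, 10, 2, 0, 5, 7, 6, 1, 8, 4, 9, 3, 11]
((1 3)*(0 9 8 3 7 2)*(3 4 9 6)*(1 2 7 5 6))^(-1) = (0 2 3 6 5 1)(4 8 9)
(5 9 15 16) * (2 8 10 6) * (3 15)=(2 8 10 6)(3 15 16 5 9)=[0, 1, 8, 15, 4, 9, 2, 7, 10, 3, 6, 11, 12, 13, 14, 16, 5]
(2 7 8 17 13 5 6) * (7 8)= (2 8 17 13 5 6)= [0, 1, 8, 3, 4, 6, 2, 7, 17, 9, 10, 11, 12, 5, 14, 15, 16, 13]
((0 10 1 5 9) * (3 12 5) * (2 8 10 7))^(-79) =((0 7 2 8 10 1 3 12 5 9))^(-79) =(0 7 2 8 10 1 3 12 5 9)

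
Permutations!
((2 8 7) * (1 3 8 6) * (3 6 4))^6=(2 4 3 8 7)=((1 6)(2 4 3 8 7))^6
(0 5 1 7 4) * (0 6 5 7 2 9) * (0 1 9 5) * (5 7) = (0 5 9 1 2 7 4 6) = [5, 2, 7, 3, 6, 9, 0, 4, 8, 1]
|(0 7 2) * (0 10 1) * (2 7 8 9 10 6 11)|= 15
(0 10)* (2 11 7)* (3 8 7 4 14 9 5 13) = [10, 1, 11, 8, 14, 13, 6, 2, 7, 5, 0, 4, 12, 3, 9] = (0 10)(2 11 4 14 9 5 13 3 8 7)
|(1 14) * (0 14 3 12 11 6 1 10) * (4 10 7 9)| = 30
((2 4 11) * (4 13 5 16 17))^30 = ((2 13 5 16 17 4 11))^30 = (2 5 17 11 13 16 4)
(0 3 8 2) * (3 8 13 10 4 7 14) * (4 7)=(0 8 2)(3 13 10 7 14)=[8, 1, 0, 13, 4, 5, 6, 14, 2, 9, 7, 11, 12, 10, 3]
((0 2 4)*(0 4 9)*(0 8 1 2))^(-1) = (1 8 9 2)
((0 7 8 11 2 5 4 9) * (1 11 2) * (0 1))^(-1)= ((0 7 8 2 5 4 9 1 11))^(-1)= (0 11 1 9 4 5 2 8 7)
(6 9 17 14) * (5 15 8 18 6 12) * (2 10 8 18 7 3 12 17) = [0, 1, 10, 12, 4, 15, 9, 3, 7, 2, 8, 11, 5, 13, 17, 18, 16, 14, 6] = (2 10 8 7 3 12 5 15 18 6 9)(14 17)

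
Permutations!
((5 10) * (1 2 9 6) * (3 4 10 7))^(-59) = ((1 2 9 6)(3 4 10 5 7))^(-59) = (1 2 9 6)(3 4 10 5 7)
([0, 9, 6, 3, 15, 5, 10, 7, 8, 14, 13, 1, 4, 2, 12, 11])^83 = [0, 11, 13, 3, 12, 5, 2, 7, 8, 1, 6, 15, 14, 10, 9, 4]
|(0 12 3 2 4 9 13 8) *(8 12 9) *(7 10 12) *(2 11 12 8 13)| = 24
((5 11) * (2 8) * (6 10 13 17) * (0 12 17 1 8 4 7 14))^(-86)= (0 7 2 1 10 17)(4 8 13 6 12 14)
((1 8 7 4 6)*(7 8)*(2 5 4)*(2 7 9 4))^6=(1 4)(6 9)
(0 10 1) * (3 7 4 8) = (0 10 1)(3 7 4 8) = [10, 0, 2, 7, 8, 5, 6, 4, 3, 9, 1]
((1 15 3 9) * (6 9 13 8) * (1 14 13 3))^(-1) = (1 15)(6 8 13 14 9)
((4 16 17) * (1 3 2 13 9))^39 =(17)(1 9 13 2 3)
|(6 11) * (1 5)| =2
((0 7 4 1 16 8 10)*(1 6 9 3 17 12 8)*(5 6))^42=(0 8 17 9 5 7 10 12 3 6 4)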